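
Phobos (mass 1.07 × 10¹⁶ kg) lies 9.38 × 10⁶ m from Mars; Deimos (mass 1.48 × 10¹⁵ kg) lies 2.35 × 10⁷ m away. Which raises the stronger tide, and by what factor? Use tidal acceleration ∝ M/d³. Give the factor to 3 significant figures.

Phobos, by a factor of ≈ 114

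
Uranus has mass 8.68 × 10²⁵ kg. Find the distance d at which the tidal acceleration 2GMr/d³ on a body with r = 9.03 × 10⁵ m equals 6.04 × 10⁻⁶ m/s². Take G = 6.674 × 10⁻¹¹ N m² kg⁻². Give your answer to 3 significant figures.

2GMr/d³ = a_tidal  ⇒  d = (2GMr / a_tidal)^(1/3)
d = (2 × 6.674×10⁻¹¹ × (8.68 × 10²⁵) × (9.03 × 10⁵) / (6.04 × 10⁻⁶))^(1/3)
  = 1.20 × 10⁹ m

1.20 × 10⁹ m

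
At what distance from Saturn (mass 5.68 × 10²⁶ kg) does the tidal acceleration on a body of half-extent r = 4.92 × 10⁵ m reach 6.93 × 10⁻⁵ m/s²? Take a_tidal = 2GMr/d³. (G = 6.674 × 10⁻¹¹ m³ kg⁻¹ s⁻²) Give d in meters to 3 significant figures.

8.13 × 10⁸ m

2GMr/d³ = a_tidal  ⇒  d = (2GMr / a_tidal)^(1/3)
d = (2 × 6.674×10⁻¹¹ × (5.68 × 10²⁶) × (4.92 × 10⁵) / (6.93 × 10⁻⁵))^(1/3)
  = 8.13 × 10⁸ m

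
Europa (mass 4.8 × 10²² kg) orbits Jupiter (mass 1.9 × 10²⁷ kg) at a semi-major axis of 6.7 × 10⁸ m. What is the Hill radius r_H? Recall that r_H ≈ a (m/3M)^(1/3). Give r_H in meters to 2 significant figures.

1.4 × 10⁷ m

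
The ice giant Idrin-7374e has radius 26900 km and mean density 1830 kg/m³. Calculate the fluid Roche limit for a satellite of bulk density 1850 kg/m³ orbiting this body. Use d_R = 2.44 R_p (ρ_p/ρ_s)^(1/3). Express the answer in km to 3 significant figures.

65400 km

d_R = 2.44 × 26900 km × (1830/1850)^(1/3)
    = 65400 km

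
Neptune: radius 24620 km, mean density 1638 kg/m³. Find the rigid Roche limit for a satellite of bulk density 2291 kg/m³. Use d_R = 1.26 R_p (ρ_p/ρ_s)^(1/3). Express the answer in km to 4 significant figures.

27740 km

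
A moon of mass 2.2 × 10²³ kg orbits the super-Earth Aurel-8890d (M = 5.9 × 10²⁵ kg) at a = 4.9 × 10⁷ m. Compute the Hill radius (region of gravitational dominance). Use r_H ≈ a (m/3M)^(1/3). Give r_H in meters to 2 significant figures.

5.3 × 10⁶ m

r_H ≈ a (m/3M)^(1/3)
    = (4.9 × 10⁷) × (2.2 × 10²³ / (3 × 5.9 × 10²⁵))^(1/3)
    = 5.3 × 10⁶ m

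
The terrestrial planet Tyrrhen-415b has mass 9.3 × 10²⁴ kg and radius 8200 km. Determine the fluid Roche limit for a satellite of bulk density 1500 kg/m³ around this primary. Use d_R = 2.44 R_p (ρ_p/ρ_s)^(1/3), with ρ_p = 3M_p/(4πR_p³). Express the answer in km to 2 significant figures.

ρ_p = 3M_p/(4πR_p³) = 3 × (9.3 × 10²⁴) / (4π × (8.2 × 10⁶ m)³) = 4000 kg/m³
d_R = 2.44 × 8200 km × (4000/1500)^(1/3)
    = 28000 km

28000 km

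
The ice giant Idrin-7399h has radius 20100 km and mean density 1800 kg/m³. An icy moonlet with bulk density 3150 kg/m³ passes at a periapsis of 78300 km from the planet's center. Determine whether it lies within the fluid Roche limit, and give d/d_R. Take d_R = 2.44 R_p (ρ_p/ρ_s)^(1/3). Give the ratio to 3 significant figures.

d_R = 2.44 × (20100 km) × (1800/3150)^(1/3) = 40700 km
d/d_R = (78300) / (40700) = 1.92
Since d/d_R > 1, the body is outside the Roche limit.

outside; d/d_R ≈ 1.92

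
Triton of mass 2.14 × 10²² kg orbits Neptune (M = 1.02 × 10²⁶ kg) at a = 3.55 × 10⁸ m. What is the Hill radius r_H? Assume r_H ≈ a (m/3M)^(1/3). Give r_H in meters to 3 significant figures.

1.46 × 10⁷ m

r_H ≈ a (m/3M)^(1/3)
    = (3.55 × 10⁸) × (2.14 × 10²² / (3 × 1.02 × 10²⁶))^(1/3)
    = 1.46 × 10⁷ m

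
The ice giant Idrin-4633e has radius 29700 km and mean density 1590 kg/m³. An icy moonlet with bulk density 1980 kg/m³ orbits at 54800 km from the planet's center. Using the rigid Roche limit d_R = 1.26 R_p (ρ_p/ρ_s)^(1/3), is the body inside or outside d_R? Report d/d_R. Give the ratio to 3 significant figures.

outside; d/d_R ≈ 1.58

d_R = 1.26 × (29700 km) × (1590/1980)^(1/3) = 34780 km
d/d_R = (54800) / (34780) = 1.58
Since d/d_R > 1, the body is outside the Roche limit.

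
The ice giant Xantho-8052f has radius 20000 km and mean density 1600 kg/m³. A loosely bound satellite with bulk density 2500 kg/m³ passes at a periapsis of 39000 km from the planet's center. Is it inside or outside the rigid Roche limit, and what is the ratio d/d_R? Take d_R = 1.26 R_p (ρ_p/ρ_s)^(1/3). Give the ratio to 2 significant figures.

d_R = 1.26 × (20000 km) × (1600/2500)^(1/3) = 21720 km
d/d_R = (39000) / (21720) = 1.8
Since d/d_R > 1, the body is outside the Roche limit.

outside; d/d_R ≈ 1.8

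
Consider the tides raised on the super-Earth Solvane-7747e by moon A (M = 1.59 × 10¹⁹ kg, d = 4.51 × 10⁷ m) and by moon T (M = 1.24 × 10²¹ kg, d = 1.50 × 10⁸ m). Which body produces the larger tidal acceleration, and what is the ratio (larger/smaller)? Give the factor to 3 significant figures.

Moon T, by a factor of ≈ 2.12

Compare M/d³ for the two perturbers:
Moon A: (1.59 × 10¹⁹) / (4.51 × 10⁷)³ = 1.733 × 10⁻⁴
Moon T: (1.24 × 10²¹) / (1.50 × 10⁸)³ = 3.674 × 10⁻⁴
Ratio (larger/smaller) = 2.12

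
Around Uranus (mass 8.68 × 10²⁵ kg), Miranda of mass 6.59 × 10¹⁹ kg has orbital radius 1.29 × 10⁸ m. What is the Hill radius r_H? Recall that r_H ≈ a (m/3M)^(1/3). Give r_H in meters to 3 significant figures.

r_H ≈ a (m/3M)^(1/3)
    = (1.29 × 10⁸) × (6.59 × 10¹⁹ / (3 × 8.68 × 10²⁵))^(1/3)
    = 8.16 × 10⁵ m

8.16 × 10⁵ m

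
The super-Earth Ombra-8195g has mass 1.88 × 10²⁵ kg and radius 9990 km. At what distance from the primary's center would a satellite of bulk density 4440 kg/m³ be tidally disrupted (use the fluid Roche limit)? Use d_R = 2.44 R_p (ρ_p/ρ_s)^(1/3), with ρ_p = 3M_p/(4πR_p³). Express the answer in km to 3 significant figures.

24500 km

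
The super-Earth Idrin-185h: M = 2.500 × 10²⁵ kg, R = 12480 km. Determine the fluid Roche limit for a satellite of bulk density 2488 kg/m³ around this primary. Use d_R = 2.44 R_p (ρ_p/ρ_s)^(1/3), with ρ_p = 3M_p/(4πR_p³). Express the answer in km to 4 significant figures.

ρ_p = 3M_p/(4πR_p³) = 3 × (2.500 × 10²⁵) / (4π × (1.248 × 10⁷ m)³) = 3070 kg/m³
d_R = 2.44 × 12480 km × (3070/2488)^(1/3)
    = 32660 km

32660 km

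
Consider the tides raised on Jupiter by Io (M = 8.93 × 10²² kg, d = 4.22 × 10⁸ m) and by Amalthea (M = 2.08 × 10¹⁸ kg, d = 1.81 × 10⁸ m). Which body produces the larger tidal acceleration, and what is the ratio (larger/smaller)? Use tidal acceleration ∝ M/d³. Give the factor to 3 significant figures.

The tide-raising term goes as M/d³ (the gradient of a 1/d² field).
Io: (8.93 × 10²²) / (4.22 × 10⁸)³ = 1.188 × 10⁻³
Amalthea: (2.08 × 10¹⁸) / (1.81 × 10⁸)³ = 3.508 × 10⁻⁷
Ratio (larger/smaller) = 3390

Io, by a factor of ≈ 3390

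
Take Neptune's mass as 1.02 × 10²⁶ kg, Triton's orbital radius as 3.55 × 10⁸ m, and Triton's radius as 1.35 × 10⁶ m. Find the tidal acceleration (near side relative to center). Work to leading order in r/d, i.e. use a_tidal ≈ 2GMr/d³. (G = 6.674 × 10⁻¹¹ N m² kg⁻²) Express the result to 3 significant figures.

Δa = 2GMr/d³
   = 2 × (6.674 × 10⁻¹¹) × (1.02 × 10²⁶) × (1.35 × 10⁶) / (3.55 × 10⁸)³
   = 4.11 × 10⁻⁴ m/s²

4.11 × 10⁻⁴ m/s²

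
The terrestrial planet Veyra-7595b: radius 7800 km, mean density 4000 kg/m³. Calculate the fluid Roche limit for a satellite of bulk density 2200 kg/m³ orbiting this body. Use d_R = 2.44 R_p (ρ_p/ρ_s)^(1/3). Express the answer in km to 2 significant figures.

23000 km

d_R = 2.44 × 7800 km × (4000/2200)^(1/3)
    = 23000 km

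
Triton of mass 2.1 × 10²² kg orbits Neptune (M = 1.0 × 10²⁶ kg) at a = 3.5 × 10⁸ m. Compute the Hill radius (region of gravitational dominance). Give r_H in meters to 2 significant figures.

1.4 × 10⁷ m

r_H ≈ a (m/3M)^(1/3)
    = (3.5 × 10⁸) × (2.1 × 10²² / (3 × 1.0 × 10²⁶))^(1/3)
    = 1.4 × 10⁷ m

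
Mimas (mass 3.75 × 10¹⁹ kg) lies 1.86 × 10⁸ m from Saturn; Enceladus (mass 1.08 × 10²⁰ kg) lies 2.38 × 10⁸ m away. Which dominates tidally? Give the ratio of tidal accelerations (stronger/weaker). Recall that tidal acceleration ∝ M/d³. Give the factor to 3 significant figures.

Enceladus, by a factor of ≈ 1.37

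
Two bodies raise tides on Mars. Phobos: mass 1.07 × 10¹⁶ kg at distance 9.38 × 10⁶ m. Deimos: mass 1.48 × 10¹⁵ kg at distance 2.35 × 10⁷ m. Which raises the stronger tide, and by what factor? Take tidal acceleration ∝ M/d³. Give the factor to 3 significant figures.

Phobos, by a factor of ≈ 114

Tidal stretch scales as M/d³; compute that for each body.
Phobos: (1.07 × 10¹⁶) / (9.38 × 10⁶)³ = 1.297 × 10⁻⁵
Deimos: (1.48 × 10¹⁵) / (2.35 × 10⁷)³ = 1.140 × 10⁻⁷
Ratio (larger/smaller) = 114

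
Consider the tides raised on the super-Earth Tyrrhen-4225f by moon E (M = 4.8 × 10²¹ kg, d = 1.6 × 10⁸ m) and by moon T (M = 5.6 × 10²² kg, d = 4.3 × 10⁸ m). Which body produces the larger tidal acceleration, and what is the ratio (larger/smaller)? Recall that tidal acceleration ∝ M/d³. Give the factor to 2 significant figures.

Tidal stretch scales as M/d³; compute that for each body.
Moon E: (4.8 × 10²¹) / (1.6 × 10⁸)³ = 1.172 × 10⁻³
Moon T: (5.6 × 10²²) / (4.3 × 10⁸)³ = 7.043 × 10⁻⁴
Ratio (larger/smaller) = 1.7

Moon E, by a factor of ≈ 1.7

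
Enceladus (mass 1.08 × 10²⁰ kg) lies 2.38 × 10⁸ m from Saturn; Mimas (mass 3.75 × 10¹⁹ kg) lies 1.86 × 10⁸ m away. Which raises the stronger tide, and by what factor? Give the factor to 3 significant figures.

Enceladus, by a factor of ≈ 1.37

The tide-raising term goes as M/d³ (the gradient of a 1/d² field).
Enceladus: (1.08 × 10²⁰) / (2.38 × 10⁸)³ = 8.011 × 10⁻⁶
Mimas: (3.75 × 10¹⁹) / (1.86 × 10⁸)³ = 5.828 × 10⁻⁶
Ratio (larger/smaller) = 1.37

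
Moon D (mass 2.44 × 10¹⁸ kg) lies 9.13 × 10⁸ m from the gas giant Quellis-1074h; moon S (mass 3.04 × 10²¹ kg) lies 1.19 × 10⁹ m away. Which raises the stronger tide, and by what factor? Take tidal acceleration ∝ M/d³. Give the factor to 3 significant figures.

Compare M/d³ for the two perturbers:
Moon D: (2.44 × 10¹⁸) / (9.13 × 10⁸)³ = 3.206 × 10⁻⁹
Moon S: (3.04 × 10²¹) / (1.19 × 10⁹)³ = 1.804 × 10⁻⁶
Ratio (larger/smaller) = 563

Moon S, by a factor of ≈ 563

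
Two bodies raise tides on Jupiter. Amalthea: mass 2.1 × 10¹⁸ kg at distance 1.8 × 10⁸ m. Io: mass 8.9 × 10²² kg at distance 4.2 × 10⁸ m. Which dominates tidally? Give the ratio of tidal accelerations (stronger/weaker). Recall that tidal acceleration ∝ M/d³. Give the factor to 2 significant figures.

Io, by a factor of ≈ 3300

Compare M/d³ for the two perturbers:
Amalthea: (2.1 × 10¹⁸) / (1.8 × 10⁸)³ = 3.601 × 10⁻⁷
Io: (8.9 × 10²²) / (4.2 × 10⁸)³ = 1.201 × 10⁻³
Ratio (larger/smaller) = 3300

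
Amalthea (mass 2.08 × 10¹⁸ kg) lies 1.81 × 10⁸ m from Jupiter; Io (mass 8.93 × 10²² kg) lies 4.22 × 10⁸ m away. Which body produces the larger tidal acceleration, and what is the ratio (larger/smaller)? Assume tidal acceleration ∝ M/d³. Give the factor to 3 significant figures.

Tidal acceleration ∝ M/d³, so compare M/d³ for each.
Amalthea: (2.08 × 10¹⁸) / (1.81 × 10⁸)³ = 3.508 × 10⁻⁷
Io: (8.93 × 10²²) / (4.22 × 10⁸)³ = 1.188 × 10⁻³
Ratio (larger/smaller) = 3390

Io, by a factor of ≈ 3390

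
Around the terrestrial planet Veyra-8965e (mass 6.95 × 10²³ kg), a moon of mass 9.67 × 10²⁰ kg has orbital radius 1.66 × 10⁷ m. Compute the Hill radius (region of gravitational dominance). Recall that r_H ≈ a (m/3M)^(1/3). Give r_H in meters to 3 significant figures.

1.28 × 10⁶ m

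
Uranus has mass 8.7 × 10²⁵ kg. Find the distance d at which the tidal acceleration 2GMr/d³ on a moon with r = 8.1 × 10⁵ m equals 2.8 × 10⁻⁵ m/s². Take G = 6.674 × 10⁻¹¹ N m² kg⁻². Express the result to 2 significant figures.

7.0 × 10⁸ m

2GMr/d³ = a_tidal  ⇒  d = (2GMr / a_tidal)^(1/3)
d = (2 × 6.674×10⁻¹¹ × (8.7 × 10²⁵) × (8.1 × 10⁵) / (2.8 × 10⁻⁵))^(1/3)
  = 7.0 × 10⁸ m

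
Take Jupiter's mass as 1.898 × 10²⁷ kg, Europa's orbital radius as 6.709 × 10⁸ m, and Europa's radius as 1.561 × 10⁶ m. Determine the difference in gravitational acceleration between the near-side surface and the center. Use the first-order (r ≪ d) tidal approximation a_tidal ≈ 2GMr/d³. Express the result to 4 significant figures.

1.310 × 10⁻³ m/s²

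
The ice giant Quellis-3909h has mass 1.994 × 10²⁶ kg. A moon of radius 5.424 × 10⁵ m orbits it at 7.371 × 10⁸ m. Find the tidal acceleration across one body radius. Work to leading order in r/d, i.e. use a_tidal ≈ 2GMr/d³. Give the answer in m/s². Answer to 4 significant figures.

Δg = 2GMr/d³
   = 2 × (6.674 × 10⁻¹¹) × (1.994 × 10²⁶) × (5.424 × 10⁵) / (7.371 × 10⁸)³
   = 3.605 × 10⁻⁵ m/s²

3.605 × 10⁻⁵ m/s²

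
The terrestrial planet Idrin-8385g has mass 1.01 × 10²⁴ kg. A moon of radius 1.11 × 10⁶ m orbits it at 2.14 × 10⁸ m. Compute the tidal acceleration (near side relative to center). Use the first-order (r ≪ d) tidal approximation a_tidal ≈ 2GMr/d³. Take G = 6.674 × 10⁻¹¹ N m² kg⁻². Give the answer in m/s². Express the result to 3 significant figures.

The tidal stretch is the gradient of GM/d² times the body's extent r, hence the 1/d³ dependence.
Δg = 2GMr/d³
   = 2 × (6.674 × 10⁻¹¹) × (1.01 × 10²⁴) × (1.11 × 10⁶) / (2.14 × 10⁸)³
   = 1.53 × 10⁻⁵ m/s²

1.53 × 10⁻⁵ m/s²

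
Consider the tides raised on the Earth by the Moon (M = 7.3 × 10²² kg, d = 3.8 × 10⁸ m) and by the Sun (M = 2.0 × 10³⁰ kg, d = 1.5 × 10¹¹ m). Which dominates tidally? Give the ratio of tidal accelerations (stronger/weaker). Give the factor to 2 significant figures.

The Moon, by a factor of ≈ 2.2

The tide-raising term goes as M/d³ (the gradient of a 1/d² field).
The Moon: (7.3 × 10²²) / (3.8 × 10⁸)³ = 1.330 × 10⁻³
The Sun: (2.0 × 10³⁰) / (1.5 × 10¹¹)³ = 5.926 × 10⁻⁴
Ratio (larger/smaller) = 2.2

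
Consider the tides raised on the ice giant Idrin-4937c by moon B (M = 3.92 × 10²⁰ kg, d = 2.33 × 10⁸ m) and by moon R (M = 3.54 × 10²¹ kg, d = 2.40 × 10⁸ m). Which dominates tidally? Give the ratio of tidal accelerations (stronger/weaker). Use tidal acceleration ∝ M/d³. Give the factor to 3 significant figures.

Tidal acceleration ∝ M/d³, so compare M/d³ for each.
Moon B: (3.92 × 10²⁰) / (2.33 × 10⁸)³ = 3.099 × 10⁻⁵
Moon R: (3.54 × 10²¹) / (2.40 × 10⁸)³ = 2.561 × 10⁻⁴
Ratio (larger/smaller) = 8.26

Moon R, by a factor of ≈ 8.26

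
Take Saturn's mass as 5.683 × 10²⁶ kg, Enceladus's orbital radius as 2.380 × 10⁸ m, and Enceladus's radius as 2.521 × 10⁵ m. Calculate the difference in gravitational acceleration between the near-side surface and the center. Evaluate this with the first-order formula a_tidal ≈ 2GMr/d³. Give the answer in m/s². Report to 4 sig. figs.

1.419 × 10⁻³ m/s²

a_tidal = 2GMr/d³
        = 2 × (6.674 × 10⁻¹¹) × (5.683 × 10²⁶) × (2.521 × 10⁵) / (2.380 × 10⁸)³
        = 1.419 × 10⁻³ m/s²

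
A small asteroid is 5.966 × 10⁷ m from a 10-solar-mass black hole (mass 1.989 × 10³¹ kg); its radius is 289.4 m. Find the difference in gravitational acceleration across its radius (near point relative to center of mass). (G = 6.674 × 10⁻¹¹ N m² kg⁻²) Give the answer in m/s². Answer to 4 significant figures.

3.618 m/s²

a_tidal = 2GMr/d³
        = 2 × (6.674 × 10⁻¹¹) × (1.989 × 10³¹) × (289.4) / (5.966 × 10⁷)³
        = 3.618 m/s²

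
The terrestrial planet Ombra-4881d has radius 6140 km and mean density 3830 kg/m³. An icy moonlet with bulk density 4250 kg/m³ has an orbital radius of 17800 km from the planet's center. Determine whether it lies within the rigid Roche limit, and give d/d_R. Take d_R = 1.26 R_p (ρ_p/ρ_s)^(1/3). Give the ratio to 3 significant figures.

outside; d/d_R ≈ 2.38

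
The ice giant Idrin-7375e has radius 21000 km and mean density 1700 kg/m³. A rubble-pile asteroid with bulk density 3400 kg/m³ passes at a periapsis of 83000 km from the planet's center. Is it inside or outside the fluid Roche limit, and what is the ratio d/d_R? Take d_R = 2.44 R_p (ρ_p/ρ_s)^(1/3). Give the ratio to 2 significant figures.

outside; d/d_R ≈ 2.0

d_R = 2.44 × (21000 km) × (1700/3400)^(1/3) = 40670 km
d/d_R = (83000) / (40670) = 2.0
Since d/d_R > 1, the body is outside the Roche limit.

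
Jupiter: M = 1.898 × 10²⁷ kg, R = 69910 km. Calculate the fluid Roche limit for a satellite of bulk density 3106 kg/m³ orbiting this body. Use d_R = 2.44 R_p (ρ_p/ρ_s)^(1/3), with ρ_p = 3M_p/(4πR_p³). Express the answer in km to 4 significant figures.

ρ_p = 3M_p/(4πR_p³) = 3 × (1.898 × 10²⁷) / (4π × (6.991 × 10⁷ m)³) = 1326 kg/m³
d_R = 2.44 × 69910 km × (1326/3106)^(1/3)
    = 1.284 × 10⁵ km

1.284 × 10⁵ km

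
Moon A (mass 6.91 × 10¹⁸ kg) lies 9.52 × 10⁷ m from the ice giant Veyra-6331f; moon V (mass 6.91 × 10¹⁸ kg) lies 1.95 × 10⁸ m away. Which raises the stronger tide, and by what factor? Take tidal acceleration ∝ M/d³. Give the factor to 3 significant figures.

Tidal acceleration ∝ M/d³, so compare M/d³ for each.
Moon A: (6.91 × 10¹⁸) / (9.52 × 10⁷)³ = 8.009 × 10⁻⁶
Moon V: (6.91 × 10¹⁸) / (1.95 × 10⁸)³ = 9.319 × 10⁻⁷
Ratio (larger/smaller) = 8.59

Moon A, by a factor of ≈ 8.59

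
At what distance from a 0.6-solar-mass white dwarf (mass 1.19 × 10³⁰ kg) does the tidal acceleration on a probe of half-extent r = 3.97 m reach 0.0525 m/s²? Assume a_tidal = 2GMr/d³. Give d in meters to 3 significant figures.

2.29 × 10⁷ m

2GMr/d³ = a_tidal  ⇒  d = (2GMr / a_tidal)^(1/3)
d = (2 × 6.674×10⁻¹¹ × (1.19 × 10³⁰) × (3.97) / (0.0525))^(1/3)
  = 2.29 × 10⁷ m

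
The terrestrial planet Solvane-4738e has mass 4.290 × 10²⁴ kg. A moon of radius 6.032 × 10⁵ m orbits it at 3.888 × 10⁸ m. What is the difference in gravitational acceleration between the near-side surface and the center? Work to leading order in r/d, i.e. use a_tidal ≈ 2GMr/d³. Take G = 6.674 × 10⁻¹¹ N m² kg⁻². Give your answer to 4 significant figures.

5.877 × 10⁻⁶ m/s²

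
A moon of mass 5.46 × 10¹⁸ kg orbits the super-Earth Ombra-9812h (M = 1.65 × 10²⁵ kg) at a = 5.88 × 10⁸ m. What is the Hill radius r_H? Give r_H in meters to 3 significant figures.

2.82 × 10⁶ m

r_H ≈ a (m/3M)^(1/3)
    = (5.88 × 10⁸) × (5.46 × 10¹⁸ / (3 × 1.65 × 10²⁵))^(1/3)
    = 2.82 × 10⁶ m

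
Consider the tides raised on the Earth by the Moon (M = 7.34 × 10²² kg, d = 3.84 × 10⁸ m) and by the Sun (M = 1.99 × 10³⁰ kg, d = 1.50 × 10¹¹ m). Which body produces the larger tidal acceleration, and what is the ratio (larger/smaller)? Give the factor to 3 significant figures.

The tide-raising term goes as M/d³ (the gradient of a 1/d² field).
The Moon: (7.34 × 10²²) / (3.84 × 10⁸)³ = 1.296 × 10⁻³
The Sun: (1.99 × 10³⁰) / (1.50 × 10¹¹)³ = 5.896 × 10⁻⁴
Ratio (larger/smaller) = 2.20

The Moon, by a factor of ≈ 2.20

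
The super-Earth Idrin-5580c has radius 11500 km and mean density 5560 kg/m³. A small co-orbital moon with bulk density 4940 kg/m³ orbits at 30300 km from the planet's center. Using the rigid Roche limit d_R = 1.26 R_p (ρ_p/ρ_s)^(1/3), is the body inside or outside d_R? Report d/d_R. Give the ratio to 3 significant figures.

d_R = 1.26 × (11500 km) × (5560/4940)^(1/3) = 15070 km
d/d_R = (30300) / (15070) = 2.01
Since d/d_R > 1, the body is outside the Roche limit.

outside; d/d_R ≈ 2.01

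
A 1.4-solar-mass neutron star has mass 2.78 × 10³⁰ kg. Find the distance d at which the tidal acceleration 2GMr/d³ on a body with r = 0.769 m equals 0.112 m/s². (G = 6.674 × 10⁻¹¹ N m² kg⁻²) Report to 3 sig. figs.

1.37 × 10⁷ m

2GMr/d³ = a_tidal  ⇒  d = (2GMr / a_tidal)^(1/3)
d = (2 × 6.674×10⁻¹¹ × (2.78 × 10³⁰) × (0.769) / (0.112))^(1/3)
  = 1.37 × 10⁷ m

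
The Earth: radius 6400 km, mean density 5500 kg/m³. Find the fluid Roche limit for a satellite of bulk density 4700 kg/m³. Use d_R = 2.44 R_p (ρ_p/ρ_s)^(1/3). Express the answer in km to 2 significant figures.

16000 km

d_R = 2.44 × 6400 km × (5500/4700)^(1/3)
    = 16000 km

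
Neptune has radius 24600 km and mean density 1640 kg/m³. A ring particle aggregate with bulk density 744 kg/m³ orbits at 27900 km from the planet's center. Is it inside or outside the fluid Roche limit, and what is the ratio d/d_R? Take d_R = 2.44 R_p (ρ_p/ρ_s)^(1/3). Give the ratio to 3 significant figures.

d_R = 2.44 × (24600 km) × (1640/744)^(1/3) = 78120 km
d/d_R = (27900) / (78120) = 0.357
Since d/d_R < 1, the body is inside the Roche limit.

inside; d/d_R ≈ 0.357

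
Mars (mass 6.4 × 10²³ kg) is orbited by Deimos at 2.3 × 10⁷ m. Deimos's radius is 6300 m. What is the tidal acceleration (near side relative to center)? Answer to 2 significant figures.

4.4 × 10⁻⁵ m/s²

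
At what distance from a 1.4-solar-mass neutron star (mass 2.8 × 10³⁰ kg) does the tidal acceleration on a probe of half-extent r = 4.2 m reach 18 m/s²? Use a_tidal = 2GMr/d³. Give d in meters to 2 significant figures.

4.4 × 10⁶ m

2GMr/d³ = a_tidal  ⇒  d = (2GMr / a_tidal)^(1/3)
d = (2 × 6.674×10⁻¹¹ × (2.8 × 10³⁰) × (4.2) / (18))^(1/3)
  = 4.4 × 10⁶ m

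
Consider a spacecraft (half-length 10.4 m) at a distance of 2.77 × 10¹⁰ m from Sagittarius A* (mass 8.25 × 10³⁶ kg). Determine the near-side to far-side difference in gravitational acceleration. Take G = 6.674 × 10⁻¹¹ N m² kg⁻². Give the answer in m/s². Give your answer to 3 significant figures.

1.08 × 10⁻³ m/s²

Near-to-far spans 2r, so the tidal difference is twice the near-to-center value: 4GMr/d³.
a_tidal = 4GMr/d³
        = 4 × (6.674 × 10⁻¹¹) × (8.25 × 10³⁶) × (10.4) / (2.77 × 10¹⁰)³
        = 1.08 × 10⁻³ m/s²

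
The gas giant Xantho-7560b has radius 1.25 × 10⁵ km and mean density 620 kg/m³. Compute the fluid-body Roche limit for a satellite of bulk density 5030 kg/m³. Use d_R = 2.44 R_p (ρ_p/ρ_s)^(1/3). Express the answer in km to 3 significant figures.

1.52 × 10⁵ km

d_R = 2.44 × 1.25 × 10⁵ km × (620/5030)^(1/3)
    = 1.52 × 10⁵ km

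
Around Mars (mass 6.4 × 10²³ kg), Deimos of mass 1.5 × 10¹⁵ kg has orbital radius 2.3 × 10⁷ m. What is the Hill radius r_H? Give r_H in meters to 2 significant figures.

2.1 × 10⁴ m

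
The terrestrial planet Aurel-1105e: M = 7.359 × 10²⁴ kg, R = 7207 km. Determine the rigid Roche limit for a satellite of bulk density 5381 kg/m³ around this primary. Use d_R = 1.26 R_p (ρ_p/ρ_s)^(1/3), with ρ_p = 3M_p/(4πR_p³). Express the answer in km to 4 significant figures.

8676 km

ρ_p = 3M_p/(4πR_p³) = 3 × (7.359 × 10²⁴) / (4π × (7.207 × 10⁶ m)³) = 4693 kg/m³
d_R = 1.26 × 7207 km × (4693/5381)^(1/3)
    = 8676 km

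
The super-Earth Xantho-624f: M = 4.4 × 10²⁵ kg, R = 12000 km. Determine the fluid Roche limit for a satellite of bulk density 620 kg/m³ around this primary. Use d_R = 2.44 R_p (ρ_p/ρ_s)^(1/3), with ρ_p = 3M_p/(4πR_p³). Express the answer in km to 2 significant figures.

63000 km

ρ_p = 3M_p/(4πR_p³) = 3 × (4.4 × 10²⁵) / (4π × (1.2 × 10⁷ m)³) = 6100 kg/m³
d_R = 2.44 × 12000 km × (6100/620)^(1/3)
    = 63000 km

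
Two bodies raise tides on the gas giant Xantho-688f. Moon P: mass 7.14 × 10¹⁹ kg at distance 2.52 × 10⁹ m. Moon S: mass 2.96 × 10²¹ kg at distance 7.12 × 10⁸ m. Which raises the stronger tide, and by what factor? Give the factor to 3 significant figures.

Tidal stretch scales as M/d³; compute that for each body.
Moon P: (7.14 × 10¹⁹) / (2.52 × 10⁹)³ = 4.462 × 10⁻⁹
Moon S: (2.96 × 10²¹) / (7.12 × 10⁸)³ = 8.201 × 10⁻⁶
Ratio (larger/smaller) = 1840

Moon S, by a factor of ≈ 1840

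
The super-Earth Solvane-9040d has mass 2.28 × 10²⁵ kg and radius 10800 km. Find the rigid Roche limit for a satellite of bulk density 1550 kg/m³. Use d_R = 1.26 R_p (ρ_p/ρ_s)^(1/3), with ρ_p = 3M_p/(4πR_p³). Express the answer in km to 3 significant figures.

ρ_p = 3M_p/(4πR_p³) = 3 × (2.28 × 10²⁵) / (4π × (1.08 × 10⁷ m)³) = 4320 kg/m³
d_R = 1.26 × 10800 km × (4320/1550)^(1/3)
    = 19200 km

19200 km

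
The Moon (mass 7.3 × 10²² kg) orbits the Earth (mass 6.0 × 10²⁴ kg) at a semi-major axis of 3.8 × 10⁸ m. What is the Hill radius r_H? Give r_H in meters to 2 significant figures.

r_H ≈ a (m/3M)^(1/3)
    = (3.8 × 10⁸) × (7.3 × 10²² / (3 × 6.0 × 10²⁴))^(1/3)
    = 6.1 × 10⁷ m

6.1 × 10⁷ m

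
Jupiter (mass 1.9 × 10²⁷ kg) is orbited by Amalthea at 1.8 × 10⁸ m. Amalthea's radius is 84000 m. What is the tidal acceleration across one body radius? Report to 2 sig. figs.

3.7 × 10⁻³ m/s²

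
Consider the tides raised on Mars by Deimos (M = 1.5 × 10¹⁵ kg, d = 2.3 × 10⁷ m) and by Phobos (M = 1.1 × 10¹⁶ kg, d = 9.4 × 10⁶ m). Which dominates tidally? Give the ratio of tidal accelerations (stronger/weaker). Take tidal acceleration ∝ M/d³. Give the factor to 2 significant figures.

Compare M/d³ for the two perturbers:
Deimos: (1.5 × 10¹⁵) / (2.3 × 10⁷)³ = 1.233 × 10⁻⁷
Phobos: (1.1 × 10¹⁶) / (9.4 × 10⁶)³ = 1.324 × 10⁻⁵
Ratio (larger/smaller) = 110

Phobos, by a factor of ≈ 110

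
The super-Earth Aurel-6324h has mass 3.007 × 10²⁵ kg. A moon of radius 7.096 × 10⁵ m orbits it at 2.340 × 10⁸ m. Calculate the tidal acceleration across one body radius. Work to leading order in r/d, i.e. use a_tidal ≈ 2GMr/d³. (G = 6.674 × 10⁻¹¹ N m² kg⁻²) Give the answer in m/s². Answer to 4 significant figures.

2.223 × 10⁻⁴ m/s²

Differencing GM/(d−r)² and GM/d² to first order in r/d gives 2GMr/d³.
Δa = 2GMr/d³
   = 2 × (6.674 × 10⁻¹¹) × (3.007 × 10²⁵) × (7.096 × 10⁵) / (2.340 × 10⁸)³
   = 2.223 × 10⁻⁴ m/s²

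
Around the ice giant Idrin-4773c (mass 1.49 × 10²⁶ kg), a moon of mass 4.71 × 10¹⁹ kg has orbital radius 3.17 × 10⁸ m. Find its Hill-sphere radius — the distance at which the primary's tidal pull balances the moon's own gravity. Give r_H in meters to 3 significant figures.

r_H ≈ a (m/3M)^(1/3)
    = (3.17 × 10⁸) × (4.71 × 10¹⁹ / (3 × 1.49 × 10²⁶))^(1/3)
    = 1.50 × 10⁶ m

1.50 × 10⁶ m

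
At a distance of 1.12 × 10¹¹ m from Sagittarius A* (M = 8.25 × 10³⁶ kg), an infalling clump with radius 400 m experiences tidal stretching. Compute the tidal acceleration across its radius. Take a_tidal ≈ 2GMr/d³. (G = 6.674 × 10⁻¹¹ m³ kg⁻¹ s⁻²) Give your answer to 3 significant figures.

3.14 × 10⁻⁴ m/s²

a_tidal = 2GMr/d³
        = 2 × (6.674 × 10⁻¹¹) × (8.25 × 10³⁶) × (400) / (1.12 × 10¹¹)³
        = 3.14 × 10⁻⁴ m/s²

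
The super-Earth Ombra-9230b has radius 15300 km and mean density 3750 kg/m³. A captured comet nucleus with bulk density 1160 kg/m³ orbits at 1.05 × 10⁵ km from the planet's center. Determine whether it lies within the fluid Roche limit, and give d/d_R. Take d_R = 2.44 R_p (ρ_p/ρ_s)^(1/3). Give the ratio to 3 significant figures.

outside; d/d_R ≈ 1.90

d_R = 2.44 × (15300 km) × (3750/1160)^(1/3) = 55200 km
d/d_R = (1.05 × 10⁵) / (55200) = 1.90
Since d/d_R > 1, the body is outside the Roche limit.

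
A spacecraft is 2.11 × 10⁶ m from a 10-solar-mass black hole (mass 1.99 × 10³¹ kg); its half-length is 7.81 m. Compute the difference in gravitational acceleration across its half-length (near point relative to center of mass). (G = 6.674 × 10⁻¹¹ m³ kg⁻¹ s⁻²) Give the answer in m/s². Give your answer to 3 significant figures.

Δa = 2GMr/d³
   = 2 × (6.674 × 10⁻¹¹) × (1.99 × 10³¹) × (7.81) / (2.11 × 10⁶)³
   = 2.21 × 10³ m/s²

2.21 × 10³ m/s²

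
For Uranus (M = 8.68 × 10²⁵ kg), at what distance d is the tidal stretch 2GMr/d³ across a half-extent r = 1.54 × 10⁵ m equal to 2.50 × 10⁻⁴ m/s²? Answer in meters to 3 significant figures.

2GMr/d³ = a_tidal  ⇒  d = (2GMr / a_tidal)^(1/3)
d = (2 × 6.674×10⁻¹¹ × (8.68 × 10²⁵) × (1.54 × 10⁵) / (2.50 × 10⁻⁴))^(1/3)
  = 1.93 × 10⁸ m

1.93 × 10⁸ m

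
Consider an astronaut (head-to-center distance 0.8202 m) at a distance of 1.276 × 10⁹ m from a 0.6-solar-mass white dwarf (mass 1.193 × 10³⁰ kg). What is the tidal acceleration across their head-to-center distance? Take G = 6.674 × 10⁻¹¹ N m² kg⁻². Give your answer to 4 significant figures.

6.287 × 10⁻⁸ m/s²

a_tidal = 2GMr/d³
        = 2 × (6.674 × 10⁻¹¹) × (1.193 × 10³⁰) × (0.8202) / (1.276 × 10⁹)³
        = 6.287 × 10⁻⁸ m/s²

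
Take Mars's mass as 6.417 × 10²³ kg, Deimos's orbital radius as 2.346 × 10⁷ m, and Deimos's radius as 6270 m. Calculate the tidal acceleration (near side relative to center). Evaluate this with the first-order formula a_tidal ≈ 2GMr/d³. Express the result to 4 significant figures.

4.159 × 10⁻⁵ m/s²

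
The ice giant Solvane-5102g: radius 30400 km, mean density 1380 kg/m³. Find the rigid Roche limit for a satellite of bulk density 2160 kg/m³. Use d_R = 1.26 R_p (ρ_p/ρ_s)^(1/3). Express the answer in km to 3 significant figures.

33000 km

d_R = 1.26 × 30400 km × (1380/2160)^(1/3)
    = 33000 km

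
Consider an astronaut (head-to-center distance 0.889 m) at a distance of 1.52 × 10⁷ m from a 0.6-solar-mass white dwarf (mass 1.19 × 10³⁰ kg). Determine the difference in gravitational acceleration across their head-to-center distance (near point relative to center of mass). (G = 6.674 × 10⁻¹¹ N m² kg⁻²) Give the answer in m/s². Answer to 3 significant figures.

Δg = 2GMr/d³
   = 2 × (6.674 × 10⁻¹¹) × (1.19 × 10³⁰) × (0.889) / (1.52 × 10⁷)³
   = 4.02 × 10⁻² m/s²

4.02 × 10⁻² m/s²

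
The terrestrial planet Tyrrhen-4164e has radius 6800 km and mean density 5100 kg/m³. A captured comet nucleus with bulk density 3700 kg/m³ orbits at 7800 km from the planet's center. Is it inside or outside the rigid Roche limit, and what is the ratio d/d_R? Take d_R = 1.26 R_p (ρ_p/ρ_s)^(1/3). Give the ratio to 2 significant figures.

d_R = 1.26 × (6800 km) × (5100/3700)^(1/3) = 9535 km
d/d_R = (7800) / (9535) = 0.82
Since d/d_R < 1, the body is inside the Roche limit.

inside; d/d_R ≈ 0.82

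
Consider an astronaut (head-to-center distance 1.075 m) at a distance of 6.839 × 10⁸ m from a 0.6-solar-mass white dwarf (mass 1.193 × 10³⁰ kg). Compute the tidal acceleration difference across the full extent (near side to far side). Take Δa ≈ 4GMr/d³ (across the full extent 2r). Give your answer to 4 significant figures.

Differencing GM/(d−r)² and GM/(d+r)² to first order in r/d gives 4GMr/d³.
Δa = 4GMr/d³
   = 4 × (6.674 × 10⁻¹¹) × (1.193 × 10³⁰) × (1.075) / (6.839 × 10⁸)³
   = 1.070 × 10⁻⁶ m/s²

1.070 × 10⁻⁶ m/s²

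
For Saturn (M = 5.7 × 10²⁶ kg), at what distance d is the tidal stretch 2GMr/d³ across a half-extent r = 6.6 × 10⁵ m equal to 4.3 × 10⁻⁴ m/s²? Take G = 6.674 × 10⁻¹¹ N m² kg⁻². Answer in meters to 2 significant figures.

4.9 × 10⁸ m

2GMr/d³ = a_tidal  ⇒  d = (2GMr / a_tidal)^(1/3)
d = (2 × 6.674×10⁻¹¹ × (5.7 × 10²⁶) × (6.6 × 10⁵) / (4.3 × 10⁻⁴))^(1/3)
  = 4.9 × 10⁸ m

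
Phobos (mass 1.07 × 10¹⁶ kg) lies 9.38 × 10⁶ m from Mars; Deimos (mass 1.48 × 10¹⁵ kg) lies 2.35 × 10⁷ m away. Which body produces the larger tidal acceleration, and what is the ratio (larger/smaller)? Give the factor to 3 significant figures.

Tidal acceleration ∝ M/d³, so compare M/d³ for each.
Phobos: (1.07 × 10¹⁶) / (9.38 × 10⁶)³ = 1.297 × 10⁻⁵
Deimos: (1.48 × 10¹⁵) / (2.35 × 10⁷)³ = 1.140 × 10⁻⁷
Ratio (larger/smaller) = 114

Phobos, by a factor of ≈ 114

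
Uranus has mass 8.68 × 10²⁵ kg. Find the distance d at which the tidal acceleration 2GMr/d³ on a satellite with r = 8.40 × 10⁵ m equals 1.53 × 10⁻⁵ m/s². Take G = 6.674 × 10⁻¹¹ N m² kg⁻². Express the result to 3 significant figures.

8.60 × 10⁸ m

2GMr/d³ = a_tidal  ⇒  d = (2GMr / a_tidal)^(1/3)
d = (2 × 6.674×10⁻¹¹ × (8.68 × 10²⁵) × (8.40 × 10⁵) / (1.53 × 10⁻⁵))^(1/3)
  = 8.60 × 10⁸ m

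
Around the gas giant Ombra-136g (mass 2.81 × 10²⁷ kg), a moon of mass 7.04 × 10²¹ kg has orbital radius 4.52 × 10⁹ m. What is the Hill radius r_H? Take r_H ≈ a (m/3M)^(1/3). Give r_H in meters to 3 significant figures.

4.26 × 10⁷ m

r_H ≈ a (m/3M)^(1/3)
    = (4.52 × 10⁹) × (7.04 × 10²¹ / (3 × 2.81 × 10²⁷))^(1/3)
    = 4.26 × 10⁷ m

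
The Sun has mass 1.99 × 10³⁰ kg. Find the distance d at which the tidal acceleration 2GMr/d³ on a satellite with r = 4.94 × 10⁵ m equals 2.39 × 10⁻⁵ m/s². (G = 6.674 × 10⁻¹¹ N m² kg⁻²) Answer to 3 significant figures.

2GMr/d³ = a_tidal  ⇒  d = (2GMr / a_tidal)^(1/3)
d = (2 × 6.674×10⁻¹¹ × (1.99 × 10³⁰) × (4.94 × 10⁵) / (2.39 × 10⁻⁵))^(1/3)
  = 1.76 × 10¹⁰ m

1.76 × 10¹⁰ m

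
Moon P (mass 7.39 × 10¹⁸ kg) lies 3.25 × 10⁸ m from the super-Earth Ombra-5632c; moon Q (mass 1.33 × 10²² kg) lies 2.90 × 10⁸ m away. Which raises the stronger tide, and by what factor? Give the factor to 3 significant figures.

Tidal stretch scales as M/d³; compute that for each body.
Moon P: (7.39 × 10¹⁸) / (3.25 × 10⁸)³ = 2.153 × 10⁻⁷
Moon Q: (1.33 × 10²²) / (2.90 × 10⁸)³ = 5.453 × 10⁻⁴
Ratio (larger/smaller) = 2530

Moon Q, by a factor of ≈ 2530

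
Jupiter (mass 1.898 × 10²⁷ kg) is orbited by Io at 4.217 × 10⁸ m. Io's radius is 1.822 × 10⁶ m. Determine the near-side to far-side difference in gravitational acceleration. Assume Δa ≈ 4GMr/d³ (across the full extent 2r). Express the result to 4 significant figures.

a_tidal = 4GMr/d³
        = 4 × (6.674 × 10⁻¹¹) × (1.898 × 10²⁷) × (1.822 × 10⁶) / (4.217 × 10⁸)³
        = 1.231 × 10⁻² m/s²

1.231 × 10⁻² m/s²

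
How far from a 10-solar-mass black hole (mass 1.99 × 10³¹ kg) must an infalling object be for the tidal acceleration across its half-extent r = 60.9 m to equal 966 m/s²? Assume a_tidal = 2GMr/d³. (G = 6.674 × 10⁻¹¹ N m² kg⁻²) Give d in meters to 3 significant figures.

2GMr/d³ = a_tidal  ⇒  d = (2GMr / a_tidal)^(1/3)
d = (2 × 6.674×10⁻¹¹ × (1.99 × 10³¹) × (60.9) / (966))^(1/3)
  = 5.51 × 10⁶ m

5.51 × 10⁶ m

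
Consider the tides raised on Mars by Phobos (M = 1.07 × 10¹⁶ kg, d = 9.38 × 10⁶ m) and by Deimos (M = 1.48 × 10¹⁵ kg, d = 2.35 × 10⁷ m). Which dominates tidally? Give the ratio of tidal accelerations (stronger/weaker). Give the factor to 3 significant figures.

Phobos, by a factor of ≈ 114

Tidal stretch scales as M/d³; compute that for each body.
Phobos: (1.07 × 10¹⁶) / (9.38 × 10⁶)³ = 1.297 × 10⁻⁵
Deimos: (1.48 × 10¹⁵) / (2.35 × 10⁷)³ = 1.140 × 10⁻⁷
Ratio (larger/smaller) = 114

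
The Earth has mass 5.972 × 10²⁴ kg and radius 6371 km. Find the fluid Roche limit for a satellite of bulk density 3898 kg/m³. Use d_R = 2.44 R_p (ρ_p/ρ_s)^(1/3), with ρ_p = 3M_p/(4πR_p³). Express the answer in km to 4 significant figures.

ρ_p = 3M_p/(4πR_p³) = 3 × (5.972 × 10²⁴) / (4π × (6.371 × 10⁶ m)³) = 5513 kg/m³
d_R = 2.44 × 6371 km × (5513/3898)^(1/3)
    = 17450 km

17450 km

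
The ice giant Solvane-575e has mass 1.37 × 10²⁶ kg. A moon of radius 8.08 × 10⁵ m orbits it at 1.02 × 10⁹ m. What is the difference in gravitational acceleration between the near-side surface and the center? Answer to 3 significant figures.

Differencing GM/(d−r)² and GM/d² to first order in r/d gives 2GMr/d³.
Δg = 2GMr/d³
   = 2 × (6.674 × 10⁻¹¹) × (1.37 × 10²⁶) × (8.08 × 10⁵) / (1.02 × 10⁹)³
   = 1.39 × 10⁻⁵ m/s²

1.39 × 10⁻⁵ m/s²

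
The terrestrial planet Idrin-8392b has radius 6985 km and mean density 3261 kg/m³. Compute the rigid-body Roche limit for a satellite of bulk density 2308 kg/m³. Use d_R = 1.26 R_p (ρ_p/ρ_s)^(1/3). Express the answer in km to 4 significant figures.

d_R = 1.26 × 6985 km × (3261/2308)^(1/3)
    = 9876 km

9876 km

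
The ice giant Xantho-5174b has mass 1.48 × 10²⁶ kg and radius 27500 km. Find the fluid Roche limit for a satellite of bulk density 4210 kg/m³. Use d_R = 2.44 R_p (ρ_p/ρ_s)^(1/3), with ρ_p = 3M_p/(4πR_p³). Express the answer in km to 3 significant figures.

ρ_p = 3M_p/(4πR_p³) = 3 × (1.48 × 10²⁶) / (4π × (2.75 × 10⁷ m)³) = 1700 kg/m³
d_R = 2.44 × 27500 km × (1700/4210)^(1/3)
    = 49600 km

49600 km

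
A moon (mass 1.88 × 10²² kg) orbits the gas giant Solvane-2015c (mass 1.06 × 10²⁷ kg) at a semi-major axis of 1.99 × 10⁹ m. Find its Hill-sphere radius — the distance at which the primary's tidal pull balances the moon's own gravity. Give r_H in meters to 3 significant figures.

r_H ≈ a (m/3M)^(1/3)
    = (1.99 × 10⁹) × (1.88 × 10²² / (3 × 1.06 × 10²⁷))^(1/3)
    = 3.60 × 10⁷ m

3.60 × 10⁷ m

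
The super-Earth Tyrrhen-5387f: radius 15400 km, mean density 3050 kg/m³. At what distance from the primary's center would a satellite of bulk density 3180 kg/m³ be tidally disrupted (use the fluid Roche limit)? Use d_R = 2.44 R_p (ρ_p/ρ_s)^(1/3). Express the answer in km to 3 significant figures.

d_R = 2.44 × 15400 km × (3050/3180)^(1/3)
    = 37100 km

37100 km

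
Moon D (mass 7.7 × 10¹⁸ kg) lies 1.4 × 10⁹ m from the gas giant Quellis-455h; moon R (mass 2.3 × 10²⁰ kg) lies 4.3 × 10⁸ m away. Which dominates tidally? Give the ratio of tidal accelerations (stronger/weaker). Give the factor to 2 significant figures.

Moon R, by a factor of ≈ 1000

The tide-raising term goes as M/d³ (the gradient of a 1/d² field).
Moon D: (7.7 × 10¹⁸) / (1.4 × 10⁹)³ = 2.806 × 10⁻⁹
Moon R: (2.3 × 10²⁰) / (4.3 × 10⁸)³ = 2.893 × 10⁻⁶
Ratio (larger/smaller) = 1000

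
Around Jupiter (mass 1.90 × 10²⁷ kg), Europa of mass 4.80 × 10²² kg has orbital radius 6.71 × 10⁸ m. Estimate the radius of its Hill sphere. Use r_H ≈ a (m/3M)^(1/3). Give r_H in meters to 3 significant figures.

r_H ≈ a (m/3M)^(1/3)
    = (6.71 × 10⁸) × (4.80 × 10²² / (3 × 1.90 × 10²⁷))^(1/3)
    = 1.37 × 10⁷ m

1.37 × 10⁷ m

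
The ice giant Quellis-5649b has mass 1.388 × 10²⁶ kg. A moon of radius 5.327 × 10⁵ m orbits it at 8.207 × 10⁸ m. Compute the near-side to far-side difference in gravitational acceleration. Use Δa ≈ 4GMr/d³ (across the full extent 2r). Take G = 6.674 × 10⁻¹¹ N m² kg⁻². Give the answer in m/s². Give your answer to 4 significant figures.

Δg = 4GMr/d³
   = 4 × (6.674 × 10⁻¹¹) × (1.388 × 10²⁶) × (5.327 × 10⁵) / (8.207 × 10⁸)³
   = 3.571 × 10⁻⁵ m/s²

3.571 × 10⁻⁵ m/s²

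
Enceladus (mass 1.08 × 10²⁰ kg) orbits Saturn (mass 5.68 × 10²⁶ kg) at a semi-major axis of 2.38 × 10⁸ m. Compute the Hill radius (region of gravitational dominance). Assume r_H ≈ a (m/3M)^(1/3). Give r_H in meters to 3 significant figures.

9.49 × 10⁵ m

r_H ≈ a (m/3M)^(1/3)
    = (2.38 × 10⁸) × (1.08 × 10²⁰ / (3 × 5.68 × 10²⁶))^(1/3)
    = 9.49 × 10⁵ m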